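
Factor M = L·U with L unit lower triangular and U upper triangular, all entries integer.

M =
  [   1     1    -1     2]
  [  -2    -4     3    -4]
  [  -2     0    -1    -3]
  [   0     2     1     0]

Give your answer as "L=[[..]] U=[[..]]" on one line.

L=[[1,0,0,0],[-2,1,0,0],[-2,-1,1,0],[0,-1,-1,1]] U=[[1,1,-1,2],[0,-2,1,0],[0,0,-2,1],[0,0,0,1]]

  row1 -= -2·row0 → [0,-2,1,0]
  row2 -= -2·row0 → [0,2,-3,1]
  row3 -= 0·row0 → [0,2,1,0]
  row2 -= -1·row1 → [0,0,-2,1]
  row3 -= -1·row1 → [0,0,2,0]
  row3 -= -1·row2 → [0,0,0,1]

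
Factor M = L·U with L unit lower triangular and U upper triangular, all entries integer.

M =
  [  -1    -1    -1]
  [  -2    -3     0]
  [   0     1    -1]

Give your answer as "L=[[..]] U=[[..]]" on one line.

  R1 -= 2·R0 → [0,-1,2]
  R2 -= 0·R0 → [0,1,-1]
  R2 -= -1·R1 → [0,0,1]

L=[[1,0,0],[2,1,0],[0,-1,1]] U=[[-1,-1,-1],[0,-1,2],[0,0,1]]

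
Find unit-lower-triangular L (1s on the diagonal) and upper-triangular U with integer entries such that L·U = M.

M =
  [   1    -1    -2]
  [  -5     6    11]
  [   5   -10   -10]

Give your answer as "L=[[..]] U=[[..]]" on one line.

  row1 -= -5·row0 → [0,1,1]
  row2 -= 5·row0 → [0,-5,0]
  row2 -= -5·row1 → [0,0,5]

L=[[1,0,0],[-5,1,0],[5,-5,1]] U=[[1,-1,-2],[0,1,1],[0,0,5]]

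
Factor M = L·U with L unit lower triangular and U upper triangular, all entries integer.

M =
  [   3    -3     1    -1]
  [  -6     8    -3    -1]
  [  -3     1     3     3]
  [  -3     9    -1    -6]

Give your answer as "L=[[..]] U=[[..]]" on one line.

L=[[1,0,0,0],[-2,1,0,0],[-1,-1,1,0],[-1,3,1,1]] U=[[3,-3,1,-1],[0,2,-1,-3],[0,0,3,-1],[0,0,0,3]]

  row1 -= -2·row0 → [0,2,-1,-3]
  row2 -= -1·row0 → [0,-2,4,2]
  row3 -= -1·row0 → [0,6,0,-7]
  row2 -= -1·row1 → [0,0,3,-1]
  row3 -= 3·row1 → [0,0,3,2]
  row3 -= 1·row2 → [0,0,0,3]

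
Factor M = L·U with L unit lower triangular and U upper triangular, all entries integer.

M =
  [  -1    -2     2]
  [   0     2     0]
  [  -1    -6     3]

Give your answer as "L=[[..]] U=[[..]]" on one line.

L=[[1,0,0],[0,1,0],[1,-2,1]] U=[[-1,-2,2],[0,2,0],[0,0,1]]

  row1 -= 0·row0 → [0,2,0]
  row2 -= 1·row0 → [0,-4,1]
  row2 -= -2·row1 → [0,0,1]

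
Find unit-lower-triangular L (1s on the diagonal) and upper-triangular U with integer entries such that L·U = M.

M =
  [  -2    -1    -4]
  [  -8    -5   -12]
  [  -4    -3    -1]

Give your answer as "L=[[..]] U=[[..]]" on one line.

L=[[1,0,0],[4,1,0],[2,1,1]] U=[[-2,-1,-4],[0,-1,4],[0,0,3]]

  r1 -= 4·r0 → [0,-1,4]
  r2 -= 2·r0 → [0,-1,7]
  r2 -= 1·r1 → [0,0,3]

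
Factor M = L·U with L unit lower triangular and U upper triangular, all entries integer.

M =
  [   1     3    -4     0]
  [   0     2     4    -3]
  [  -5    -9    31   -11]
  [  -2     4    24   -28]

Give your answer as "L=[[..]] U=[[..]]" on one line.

  r1 -= 0·r0 → [0,2,4,-3]
  r2 -= -5·r0 → [0,6,11,-11]
  r3 -= -2·r0 → [0,10,16,-28]
  r2 -= 3·r1 → [0,0,-1,-2]
  r3 -= 5·r1 → [0,0,-4,-13]
  r3 -= 4·r2 → [0,0,0,-5]

L=[[1,0,0,0],[0,1,0,0],[-5,3,1,0],[-2,5,4,1]] U=[[1,3,-4,0],[0,2,4,-3],[0,0,-1,-2],[0,0,0,-5]]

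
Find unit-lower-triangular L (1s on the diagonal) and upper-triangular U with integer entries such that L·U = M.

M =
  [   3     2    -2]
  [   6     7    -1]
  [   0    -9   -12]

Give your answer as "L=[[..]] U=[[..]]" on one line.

  r1 -= 2·r0 → [0,3,3]
  r2 -= 0·r0 → [0,-9,-12]
  r2 -= -3·r1 → [0,0,-3]

L=[[1,0,0],[2,1,0],[0,-3,1]] U=[[3,2,-2],[0,3,3],[0,0,-3]]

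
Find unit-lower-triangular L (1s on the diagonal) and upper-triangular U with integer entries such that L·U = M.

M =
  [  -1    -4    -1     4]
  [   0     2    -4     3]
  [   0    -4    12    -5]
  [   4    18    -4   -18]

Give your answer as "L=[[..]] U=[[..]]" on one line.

  R1 -= 0·R0 → [0,2,-4,3]
  R2 -= 0·R0 → [0,-4,12,-5]
  R3 -= -4·R0 → [0,2,-8,-2]
  R2 -= -2·R1 → [0,0,4,1]
  R3 -= 1·R1 → [0,0,-4,-5]
  R3 -= -1·R2 → [0,0,0,-4]

L=[[1,0,0,0],[0,1,0,0],[0,-2,1,0],[-4,1,-1,1]] U=[[-1,-4,-1,4],[0,2,-4,3],[0,0,4,1],[0,0,0,-4]]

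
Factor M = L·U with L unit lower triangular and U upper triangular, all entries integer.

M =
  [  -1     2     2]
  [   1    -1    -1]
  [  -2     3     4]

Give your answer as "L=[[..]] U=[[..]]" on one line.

  r1 -= -1·r0 → [0,1,1]
  r2 -= 2·r0 → [0,-1,0]
  r2 -= -1·r1 → [0,0,1]

L=[[1,0,0],[-1,1,0],[2,-1,1]] U=[[-1,2,2],[0,1,1],[0,0,1]]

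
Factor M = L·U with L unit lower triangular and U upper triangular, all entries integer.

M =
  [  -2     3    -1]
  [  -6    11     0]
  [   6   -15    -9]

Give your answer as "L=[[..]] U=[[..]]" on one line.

L=[[1,0,0],[3,1,0],[-3,-3,1]] U=[[-2,3,-1],[0,2,3],[0,0,-3]]

  r1 -= 3·r0 → [0,2,3]
  r2 -= -3·r0 → [0,-6,-12]
  r2 -= -3·r1 → [0,0,-3]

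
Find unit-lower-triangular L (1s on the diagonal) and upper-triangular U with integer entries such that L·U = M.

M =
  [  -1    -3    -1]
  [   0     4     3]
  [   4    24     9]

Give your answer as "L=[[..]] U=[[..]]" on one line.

  R1 -= 0·R0 → [0,4,3]
  R2 -= -4·R0 → [0,12,5]
  R2 -= 3·R1 → [0,0,-4]

L=[[1,0,0],[0,1,0],[-4,3,1]] U=[[-1,-3,-1],[0,4,3],[0,0,-4]]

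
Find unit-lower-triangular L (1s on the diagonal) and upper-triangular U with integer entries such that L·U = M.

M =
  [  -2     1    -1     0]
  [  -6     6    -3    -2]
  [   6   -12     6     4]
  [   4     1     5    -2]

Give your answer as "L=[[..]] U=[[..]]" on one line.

  R1 -= 3·R0 → [0,3,0,-2]
  R2 -= -3·R0 → [0,-9,3,4]
  R3 -= -2·R0 → [0,3,3,-2]
  R2 -= -3·R1 → [0,0,3,-2]
  R3 -= 1·R1 → [0,0,3,0]
  R3 -= 1·R2 → [0,0,0,2]

L=[[1,0,0,0],[3,1,0,0],[-3,-3,1,0],[-2,1,1,1]] U=[[-2,1,-1,0],[0,3,0,-2],[0,0,3,-2],[0,0,0,2]]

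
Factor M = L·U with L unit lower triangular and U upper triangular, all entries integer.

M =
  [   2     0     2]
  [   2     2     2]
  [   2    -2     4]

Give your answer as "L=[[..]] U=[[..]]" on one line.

  R1 -= 1·R0 → [0,2,0]
  R2 -= 1·R0 → [0,-2,2]
  R2 -= -1·R1 → [0,0,2]

L=[[1,0,0],[1,1,0],[1,-1,1]] U=[[2,0,2],[0,2,0],[0,0,2]]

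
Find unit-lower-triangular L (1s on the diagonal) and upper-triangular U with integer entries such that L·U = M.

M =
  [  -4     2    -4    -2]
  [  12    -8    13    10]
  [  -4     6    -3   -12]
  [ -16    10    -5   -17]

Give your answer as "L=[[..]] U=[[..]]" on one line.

L=[[1,0,0,0],[-3,1,0,0],[1,-2,1,0],[4,-1,4,1]] U=[[-4,2,-4,-2],[0,-2,1,4],[0,0,3,-2],[0,0,0,3]]

  row1 -= -3·row0 → [0,-2,1,4]
  row2 -= 1·row0 → [0,4,1,-10]
  row3 -= 4·row0 → [0,2,11,-9]
  row2 -= -2·row1 → [0,0,3,-2]
  row3 -= -1·row1 → [0,0,12,-5]
  row3 -= 4·row2 → [0,0,0,3]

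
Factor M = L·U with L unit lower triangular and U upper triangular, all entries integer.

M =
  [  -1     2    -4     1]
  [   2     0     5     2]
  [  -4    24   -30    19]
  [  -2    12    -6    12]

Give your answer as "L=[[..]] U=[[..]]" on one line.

  r1 -= -2·r0 → [0,4,-3,4]
  r2 -= 4·r0 → [0,16,-14,15]
  r3 -= 2·r0 → [0,8,2,10]
  r2 -= 4·r1 → [0,0,-2,-1]
  r3 -= 2·r1 → [0,0,8,2]
  r3 -= -4·r2 → [0,0,0,-2]

L=[[1,0,0,0],[-2,1,0,0],[4,4,1,0],[2,2,-4,1]] U=[[-1,2,-4,1],[0,4,-3,4],[0,0,-2,-1],[0,0,0,-2]]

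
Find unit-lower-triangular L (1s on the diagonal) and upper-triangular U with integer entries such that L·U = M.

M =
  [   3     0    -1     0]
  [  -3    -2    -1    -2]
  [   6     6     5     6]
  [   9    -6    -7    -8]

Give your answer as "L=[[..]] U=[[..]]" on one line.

L=[[1,0,0,0],[-1,1,0,0],[2,-3,1,0],[3,3,2,1]] U=[[3,0,-1,0],[0,-2,-2,-2],[0,0,1,0],[0,0,0,-2]]

  R1 -= -1·R0 → [0,-2,-2,-2]
  R2 -= 2·R0 → [0,6,7,6]
  R3 -= 3·R0 → [0,-6,-4,-8]
  R2 -= -3·R1 → [0,0,1,0]
  R3 -= 3·R1 → [0,0,2,-2]
  R3 -= 2·R2 → [0,0,0,-2]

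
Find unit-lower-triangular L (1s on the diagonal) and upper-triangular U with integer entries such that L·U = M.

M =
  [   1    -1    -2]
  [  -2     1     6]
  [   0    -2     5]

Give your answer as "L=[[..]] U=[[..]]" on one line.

L=[[1,0,0],[-2,1,0],[0,2,1]] U=[[1,-1,-2],[0,-1,2],[0,0,1]]

  r1 -= -2·r0 → [0,-1,2]
  r2 -= 0·r0 → [0,-2,5]
  r2 -= 2·r1 → [0,0,1]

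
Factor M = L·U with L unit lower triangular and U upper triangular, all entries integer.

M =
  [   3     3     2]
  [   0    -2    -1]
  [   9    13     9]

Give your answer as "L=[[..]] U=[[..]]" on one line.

  R1 -= 0·R0 → [0,-2,-1]
  R2 -= 3·R0 → [0,4,3]
  R2 -= -2·R1 → [0,0,1]

L=[[1,0,0],[0,1,0],[3,-2,1]] U=[[3,3,2],[0,-2,-1],[0,0,1]]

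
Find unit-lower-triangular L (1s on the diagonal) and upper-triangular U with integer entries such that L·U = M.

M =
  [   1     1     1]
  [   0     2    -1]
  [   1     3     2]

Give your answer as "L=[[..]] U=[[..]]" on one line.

L=[[1,0,0],[0,1,0],[1,1,1]] U=[[1,1,1],[0,2,-1],[0,0,2]]

  r1 -= 0·r0 → [0,2,-1]
  r2 -= 1·r0 → [0,2,1]
  r2 -= 1·r1 → [0,0,2]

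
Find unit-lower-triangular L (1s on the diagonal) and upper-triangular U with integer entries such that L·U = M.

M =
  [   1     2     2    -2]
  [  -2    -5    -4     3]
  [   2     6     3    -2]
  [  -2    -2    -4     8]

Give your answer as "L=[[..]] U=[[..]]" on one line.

  row1 -= -2·row0 → [0,-1,0,-1]
  row2 -= 2·row0 → [0,2,-1,2]
  row3 -= -2·row0 → [0,2,0,4]
  row2 -= -2·row1 → [0,0,-1,0]
  row3 -= -2·row1 → [0,0,0,2]
  row3 -= 0·row2 → [0,0,0,2]

L=[[1,0,0,0],[-2,1,0,0],[2,-2,1,0],[-2,-2,0,1]] U=[[1,2,2,-2],[0,-1,0,-1],[0,0,-1,0],[0,0,0,2]]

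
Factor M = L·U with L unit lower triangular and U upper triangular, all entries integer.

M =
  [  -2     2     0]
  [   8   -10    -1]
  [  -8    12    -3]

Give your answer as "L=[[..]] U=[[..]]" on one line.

  row1 -= -4·row0 → [0,-2,-1]
  row2 -= 4·row0 → [0,4,-3]
  row2 -= -2·row1 → [0,0,-5]

L=[[1,0,0],[-4,1,0],[4,-2,1]] U=[[-2,2,0],[0,-2,-1],[0,0,-5]]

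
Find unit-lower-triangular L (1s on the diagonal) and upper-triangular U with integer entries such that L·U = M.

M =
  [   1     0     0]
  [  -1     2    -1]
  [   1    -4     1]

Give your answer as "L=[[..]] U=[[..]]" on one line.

L=[[1,0,0],[-1,1,0],[1,-2,1]] U=[[1,0,0],[0,2,-1],[0,0,-1]]

  R1 -= -1·R0 → [0,2,-1]
  R2 -= 1·R0 → [0,-4,1]
  R2 -= -2·R1 → [0,0,-1]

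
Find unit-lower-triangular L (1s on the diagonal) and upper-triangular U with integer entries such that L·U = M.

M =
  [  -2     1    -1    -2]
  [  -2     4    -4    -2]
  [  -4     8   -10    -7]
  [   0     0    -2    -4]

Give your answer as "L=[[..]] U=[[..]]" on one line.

L=[[1,0,0,0],[1,1,0,0],[2,2,1,0],[0,0,1,1]] U=[[-2,1,-1,-2],[0,3,-3,0],[0,0,-2,-3],[0,0,0,-1]]

  row1 -= 1·row0 → [0,3,-3,0]
  row2 -= 2·row0 → [0,6,-8,-3]
  row3 -= 0·row0 → [0,0,-2,-4]
  row2 -= 2·row1 → [0,0,-2,-3]
  row3 -= 0·row1 → [0,0,-2,-4]
  row3 -= 1·row2 → [0,0,0,-1]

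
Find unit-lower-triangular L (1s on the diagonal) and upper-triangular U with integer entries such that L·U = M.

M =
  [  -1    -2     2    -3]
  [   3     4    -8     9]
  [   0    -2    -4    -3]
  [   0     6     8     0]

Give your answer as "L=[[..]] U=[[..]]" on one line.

  R1 -= -3·R0 → [0,-2,-2,0]
  R2 -= 0·R0 → [0,-2,-4,-3]
  R3 -= 0·R0 → [0,6,8,0]
  R2 -= 1·R1 → [0,0,-2,-3]
  R3 -= -3·R1 → [0,0,2,0]
  R3 -= -1·R2 → [0,0,0,-3]

L=[[1,0,0,0],[-3,1,0,0],[0,1,1,0],[0,-3,-1,1]] U=[[-1,-2,2,-3],[0,-2,-2,0],[0,0,-2,-3],[0,0,0,-3]]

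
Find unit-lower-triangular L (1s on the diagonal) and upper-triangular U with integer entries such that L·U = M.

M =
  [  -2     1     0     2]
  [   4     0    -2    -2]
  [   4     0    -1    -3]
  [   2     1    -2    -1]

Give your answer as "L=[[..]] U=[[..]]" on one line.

L=[[1,0,0,0],[-2,1,0,0],[-2,1,1,0],[-1,1,0,1]] U=[[-2,1,0,2],[0,2,-2,2],[0,0,1,-1],[0,0,0,-1]]

  R1 -= -2·R0 → [0,2,-2,2]
  R2 -= -2·R0 → [0,2,-1,1]
  R3 -= -1·R0 → [0,2,-2,1]
  R2 -= 1·R1 → [0,0,1,-1]
  R3 -= 1·R1 → [0,0,0,-1]
  R3 -= 0·R2 → [0,0,0,-1]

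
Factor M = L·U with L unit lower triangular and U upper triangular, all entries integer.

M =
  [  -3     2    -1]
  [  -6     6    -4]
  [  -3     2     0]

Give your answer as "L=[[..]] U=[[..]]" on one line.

L=[[1,0,0],[2,1,0],[1,0,1]] U=[[-3,2,-1],[0,2,-2],[0,0,1]]

  row1 -= 2·row0 → [0,2,-2]
  row2 -= 1·row0 → [0,0,1]
  row2 -= 0·row1 → [0,0,1]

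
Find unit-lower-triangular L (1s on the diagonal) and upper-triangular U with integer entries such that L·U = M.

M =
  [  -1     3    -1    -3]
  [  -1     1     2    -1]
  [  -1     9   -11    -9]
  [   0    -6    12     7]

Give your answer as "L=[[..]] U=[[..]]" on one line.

L=[[1,0,0,0],[1,1,0,0],[1,-3,1,0],[0,3,-3,1]] U=[[-1,3,-1,-3],[0,-2,3,2],[0,0,-1,0],[0,0,0,1]]

  R1 -= 1·R0 → [0,-2,3,2]
  R2 -= 1·R0 → [0,6,-10,-6]
  R3 -= 0·R0 → [0,-6,12,7]
  R2 -= -3·R1 → [0,0,-1,0]
  R3 -= 3·R1 → [0,0,3,1]
  R3 -= -3·R2 → [0,0,0,1]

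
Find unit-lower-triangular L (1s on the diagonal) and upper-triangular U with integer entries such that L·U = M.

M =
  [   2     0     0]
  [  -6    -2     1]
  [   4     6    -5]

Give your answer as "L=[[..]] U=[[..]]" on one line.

L=[[1,0,0],[-3,1,0],[2,-3,1]] U=[[2,0,0],[0,-2,1],[0,0,-2]]

  R1 -= -3·R0 → [0,-2,1]
  R2 -= 2·R0 → [0,6,-5]
  R2 -= -3·R1 → [0,0,-2]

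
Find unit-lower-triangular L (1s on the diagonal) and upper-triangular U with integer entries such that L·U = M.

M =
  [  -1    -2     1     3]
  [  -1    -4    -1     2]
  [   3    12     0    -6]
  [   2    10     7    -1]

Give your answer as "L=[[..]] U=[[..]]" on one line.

L=[[1,0,0,0],[1,1,0,0],[-3,-3,1,0],[-2,-3,-1,1]] U=[[-1,-2,1,3],[0,-2,-2,-1],[0,0,-3,0],[0,0,0,2]]

  R1 -= 1·R0 → [0,-2,-2,-1]
  R2 -= -3·R0 → [0,6,3,3]
  R3 -= -2·R0 → [0,6,9,5]
  R2 -= -3·R1 → [0,0,-3,0]
  R3 -= -3·R1 → [0,0,3,2]
  R3 -= -1·R2 → [0,0,0,2]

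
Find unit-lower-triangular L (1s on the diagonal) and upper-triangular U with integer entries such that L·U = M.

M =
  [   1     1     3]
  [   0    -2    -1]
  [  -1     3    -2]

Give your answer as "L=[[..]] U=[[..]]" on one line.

  R1 -= 0·R0 → [0,-2,-1]
  R2 -= -1·R0 → [0,4,1]
  R2 -= -2·R1 → [0,0,-1]

L=[[1,0,0],[0,1,0],[-1,-2,1]] U=[[1,1,3],[0,-2,-1],[0,0,-1]]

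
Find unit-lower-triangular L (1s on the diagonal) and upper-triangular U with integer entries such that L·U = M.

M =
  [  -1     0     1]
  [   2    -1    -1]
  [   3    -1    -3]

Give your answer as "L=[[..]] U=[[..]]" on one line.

L=[[1,0,0],[-2,1,0],[-3,1,1]] U=[[-1,0,1],[0,-1,1],[0,0,-1]]

  row1 -= -2·row0 → [0,-1,1]
  row2 -= -3·row0 → [0,-1,0]
  row2 -= 1·row1 → [0,0,-1]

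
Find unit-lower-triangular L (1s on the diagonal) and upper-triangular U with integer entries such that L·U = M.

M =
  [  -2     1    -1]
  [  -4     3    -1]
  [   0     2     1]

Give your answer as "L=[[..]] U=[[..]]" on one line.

  row1 -= 2·row0 → [0,1,1]
  row2 -= 0·row0 → [0,2,1]
  row2 -= 2·row1 → [0,0,-1]

L=[[1,0,0],[2,1,0],[0,2,1]] U=[[-2,1,-1],[0,1,1],[0,0,-1]]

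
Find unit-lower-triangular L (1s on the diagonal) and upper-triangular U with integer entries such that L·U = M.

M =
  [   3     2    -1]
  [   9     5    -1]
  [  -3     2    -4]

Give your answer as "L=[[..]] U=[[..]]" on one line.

L=[[1,0,0],[3,1,0],[-1,-4,1]] U=[[3,2,-1],[0,-1,2],[0,0,3]]

  row1 -= 3·row0 → [0,-1,2]
  row2 -= -1·row0 → [0,4,-5]
  row2 -= -4·row1 → [0,0,3]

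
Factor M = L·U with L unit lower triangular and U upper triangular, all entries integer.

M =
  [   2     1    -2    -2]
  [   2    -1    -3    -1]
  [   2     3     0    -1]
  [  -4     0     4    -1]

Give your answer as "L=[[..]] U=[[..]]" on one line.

L=[[1,0,0,0],[1,1,0,0],[1,-1,1,0],[-2,-1,-1,1]] U=[[2,1,-2,-2],[0,-2,-1,1],[0,0,1,2],[0,0,0,-2]]

  row1 -= 1·row0 → [0,-2,-1,1]
  row2 -= 1·row0 → [0,2,2,1]
  row3 -= -2·row0 → [0,2,0,-5]
  row2 -= -1·row1 → [0,0,1,2]
  row3 -= -1·row1 → [0,0,-1,-4]
  row3 -= -1·row2 → [0,0,0,-2]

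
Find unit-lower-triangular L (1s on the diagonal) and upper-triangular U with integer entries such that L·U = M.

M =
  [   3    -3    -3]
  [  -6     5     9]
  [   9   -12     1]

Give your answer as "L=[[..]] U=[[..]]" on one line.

  row1 -= -2·row0 → [0,-1,3]
  row2 -= 3·row0 → [0,-3,10]
  row2 -= 3·row1 → [0,0,1]

L=[[1,0,0],[-2,1,0],[3,3,1]] U=[[3,-3,-3],[0,-1,3],[0,0,1]]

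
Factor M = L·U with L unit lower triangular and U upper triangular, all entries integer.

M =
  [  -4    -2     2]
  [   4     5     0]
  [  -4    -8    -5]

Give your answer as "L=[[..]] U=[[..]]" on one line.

  row1 -= -1·row0 → [0,3,2]
  row2 -= 1·row0 → [0,-6,-7]
  row2 -= -2·row1 → [0,0,-3]

L=[[1,0,0],[-1,1,0],[1,-2,1]] U=[[-4,-2,2],[0,3,2],[0,0,-3]]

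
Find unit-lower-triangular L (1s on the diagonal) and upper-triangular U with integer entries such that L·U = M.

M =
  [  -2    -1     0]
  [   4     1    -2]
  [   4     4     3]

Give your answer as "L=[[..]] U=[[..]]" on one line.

L=[[1,0,0],[-2,1,0],[-2,-2,1]] U=[[-2,-1,0],[0,-1,-2],[0,0,-1]]

  r1 -= -2·r0 → [0,-1,-2]
  r2 -= -2·r0 → [0,2,3]
  r2 -= -2·r1 → [0,0,-1]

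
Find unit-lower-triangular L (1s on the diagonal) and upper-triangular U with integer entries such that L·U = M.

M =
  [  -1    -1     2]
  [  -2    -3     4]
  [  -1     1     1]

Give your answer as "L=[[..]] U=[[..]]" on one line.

  R1 -= 2·R0 → [0,-1,0]
  R2 -= 1·R0 → [0,2,-1]
  R2 -= -2·R1 → [0,0,-1]

L=[[1,0,0],[2,1,0],[1,-2,1]] U=[[-1,-1,2],[0,-1,0],[0,0,-1]]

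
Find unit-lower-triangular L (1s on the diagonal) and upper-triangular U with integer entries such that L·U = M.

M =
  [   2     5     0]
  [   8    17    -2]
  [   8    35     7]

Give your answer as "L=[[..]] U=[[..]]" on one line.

L=[[1,0,0],[4,1,0],[4,-5,1]] U=[[2,5,0],[0,-3,-2],[0,0,-3]]

  R1 -= 4·R0 → [0,-3,-2]
  R2 -= 4·R0 → [0,15,7]
  R2 -= -5·R1 → [0,0,-3]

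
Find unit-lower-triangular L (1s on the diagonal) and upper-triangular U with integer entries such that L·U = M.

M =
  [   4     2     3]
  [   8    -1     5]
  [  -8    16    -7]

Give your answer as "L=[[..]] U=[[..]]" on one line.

  row1 -= 2·row0 → [0,-5,-1]
  row2 -= -2·row0 → [0,20,-1]
  row2 -= -4·row1 → [0,0,-5]

L=[[1,0,0],[2,1,0],[-2,-4,1]] U=[[4,2,3],[0,-5,-1],[0,0,-5]]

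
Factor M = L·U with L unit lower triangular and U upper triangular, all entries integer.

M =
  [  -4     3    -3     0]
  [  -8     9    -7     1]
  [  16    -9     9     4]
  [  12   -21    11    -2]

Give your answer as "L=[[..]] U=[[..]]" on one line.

L=[[1,0,0,0],[2,1,0,0],[-4,1,1,0],[-3,-4,1,1]] U=[[-4,3,-3,0],[0,3,-1,1],[0,0,-2,3],[0,0,0,-1]]

  r1 -= 2·r0 → [0,3,-1,1]
  r2 -= -4·r0 → [0,3,-3,4]
  r3 -= -3·r0 → [0,-12,2,-2]
  r2 -= 1·r1 → [0,0,-2,3]
  r3 -= -4·r1 → [0,0,-2,2]
  r3 -= 1·r2 → [0,0,0,-1]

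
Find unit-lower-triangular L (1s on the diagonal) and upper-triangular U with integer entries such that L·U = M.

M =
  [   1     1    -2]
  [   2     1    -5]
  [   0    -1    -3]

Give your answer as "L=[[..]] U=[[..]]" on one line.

  row1 -= 2·row0 → [0,-1,-1]
  row2 -= 0·row0 → [0,-1,-3]
  row2 -= 1·row1 → [0,0,-2]

L=[[1,0,0],[2,1,0],[0,1,1]] U=[[1,1,-2],[0,-1,-1],[0,0,-2]]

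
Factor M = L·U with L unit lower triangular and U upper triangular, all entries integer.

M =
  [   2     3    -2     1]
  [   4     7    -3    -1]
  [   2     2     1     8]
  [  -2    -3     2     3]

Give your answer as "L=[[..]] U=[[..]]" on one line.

L=[[1,0,0,0],[2,1,0,0],[1,-1,1,0],[-1,0,0,1]] U=[[2,3,-2,1],[0,1,1,-3],[0,0,4,4],[0,0,0,4]]

  r1 -= 2·r0 → [0,1,1,-3]
  r2 -= 1·r0 → [0,-1,3,7]
  r3 -= -1·r0 → [0,0,0,4]
  r2 -= -1·r1 → [0,0,4,4]
  r3 -= 0·r1 → [0,0,0,4]
  r3 -= 0·r2 → [0,0,0,4]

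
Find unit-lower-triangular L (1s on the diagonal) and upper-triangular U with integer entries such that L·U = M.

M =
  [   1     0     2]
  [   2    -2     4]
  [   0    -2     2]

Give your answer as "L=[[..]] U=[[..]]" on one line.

  r1 -= 2·r0 → [0,-2,0]
  r2 -= 0·r0 → [0,-2,2]
  r2 -= 1·r1 → [0,0,2]

L=[[1,0,0],[2,1,0],[0,1,1]] U=[[1,0,2],[0,-2,0],[0,0,2]]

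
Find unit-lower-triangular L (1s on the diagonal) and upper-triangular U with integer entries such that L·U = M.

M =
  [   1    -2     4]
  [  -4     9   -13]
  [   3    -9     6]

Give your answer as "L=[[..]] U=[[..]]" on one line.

  row1 -= -4·row0 → [0,1,3]
  row2 -= 3·row0 → [0,-3,-6]
  row2 -= -3·row1 → [0,0,3]

L=[[1,0,0],[-4,1,0],[3,-3,1]] U=[[1,-2,4],[0,1,3],[0,0,3]]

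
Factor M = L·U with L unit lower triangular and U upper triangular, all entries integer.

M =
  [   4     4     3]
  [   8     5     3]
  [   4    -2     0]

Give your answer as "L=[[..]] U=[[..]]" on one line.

  R1 -= 2·R0 → [0,-3,-3]
  R2 -= 1·R0 → [0,-6,-3]
  R2 -= 2·R1 → [0,0,3]

L=[[1,0,0],[2,1,0],[1,2,1]] U=[[4,4,3],[0,-3,-3],[0,0,3]]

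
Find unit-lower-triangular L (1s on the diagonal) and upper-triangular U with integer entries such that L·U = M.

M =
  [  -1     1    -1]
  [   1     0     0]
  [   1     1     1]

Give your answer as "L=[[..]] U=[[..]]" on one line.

L=[[1,0,0],[-1,1,0],[-1,2,1]] U=[[-1,1,-1],[0,1,-1],[0,0,2]]

  r1 -= -1·r0 → [0,1,-1]
  r2 -= -1·r0 → [0,2,0]
  r2 -= 2·r1 → [0,0,2]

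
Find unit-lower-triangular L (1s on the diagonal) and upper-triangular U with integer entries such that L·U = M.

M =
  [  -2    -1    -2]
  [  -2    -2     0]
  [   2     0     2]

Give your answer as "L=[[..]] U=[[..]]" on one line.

  r1 -= 1·r0 → [0,-1,2]
  r2 -= -1·r0 → [0,-1,0]
  r2 -= 1·r1 → [0,0,-2]

L=[[1,0,0],[1,1,0],[-1,1,1]] U=[[-2,-1,-2],[0,-1,2],[0,0,-2]]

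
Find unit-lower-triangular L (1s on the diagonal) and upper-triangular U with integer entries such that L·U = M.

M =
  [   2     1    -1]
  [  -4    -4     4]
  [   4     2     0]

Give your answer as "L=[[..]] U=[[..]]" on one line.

L=[[1,0,0],[-2,1,0],[2,0,1]] U=[[2,1,-1],[0,-2,2],[0,0,2]]

  R1 -= -2·R0 → [0,-2,2]
  R2 -= 2·R0 → [0,0,2]
  R2 -= 0·R1 → [0,0,2]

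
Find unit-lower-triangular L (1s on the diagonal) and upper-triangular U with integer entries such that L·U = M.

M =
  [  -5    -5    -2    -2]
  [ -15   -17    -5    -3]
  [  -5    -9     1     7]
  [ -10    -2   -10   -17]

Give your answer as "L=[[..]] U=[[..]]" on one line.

  R1 -= 3·R0 → [0,-2,1,3]
  R2 -= 1·R0 → [0,-4,3,9]
  R3 -= 2·R0 → [0,8,-6,-13]
  R2 -= 2·R1 → [0,0,1,3]
  R3 -= -4·R1 → [0,0,-2,-1]
  R3 -= -2·R2 → [0,0,0,5]

L=[[1,0,0,0],[3,1,0,0],[1,2,1,0],[2,-4,-2,1]] U=[[-5,-5,-2,-2],[0,-2,1,3],[0,0,1,3],[0,0,0,5]]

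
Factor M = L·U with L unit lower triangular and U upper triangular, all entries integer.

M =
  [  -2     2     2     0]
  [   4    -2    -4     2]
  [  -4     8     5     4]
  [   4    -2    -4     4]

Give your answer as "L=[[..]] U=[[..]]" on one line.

L=[[1,0,0,0],[-2,1,0,0],[2,2,1,0],[-2,1,0,1]] U=[[-2,2,2,0],[0,2,0,2],[0,0,1,0],[0,0,0,2]]

  row1 -= -2·row0 → [0,2,0,2]
  row2 -= 2·row0 → [0,4,1,4]
  row3 -= -2·row0 → [0,2,0,4]
  row2 -= 2·row1 → [0,0,1,0]
  row3 -= 1·row1 → [0,0,0,2]
  row3 -= 0·row2 → [0,0,0,2]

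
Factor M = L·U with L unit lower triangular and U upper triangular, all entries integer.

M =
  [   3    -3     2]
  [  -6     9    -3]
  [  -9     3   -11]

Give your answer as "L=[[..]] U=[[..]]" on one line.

  row1 -= -2·row0 → [0,3,1]
  row2 -= -3·row0 → [0,-6,-5]
  row2 -= -2·row1 → [0,0,-3]

L=[[1,0,0],[-2,1,0],[-3,-2,1]] U=[[3,-3,2],[0,3,1],[0,0,-3]]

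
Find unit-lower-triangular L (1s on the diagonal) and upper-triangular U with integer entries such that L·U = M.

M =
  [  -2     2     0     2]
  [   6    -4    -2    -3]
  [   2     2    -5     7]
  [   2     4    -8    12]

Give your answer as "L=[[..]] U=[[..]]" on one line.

L=[[1,0,0,0],[-3,1,0,0],[-1,2,1,0],[-1,3,2,1]] U=[[-2,2,0,2],[0,2,-2,3],[0,0,-1,3],[0,0,0,-1]]

  R1 -= -3·R0 → [0,2,-2,3]
  R2 -= -1·R0 → [0,4,-5,9]
  R3 -= -1·R0 → [0,6,-8,14]
  R2 -= 2·R1 → [0,0,-1,3]
  R3 -= 3·R1 → [0,0,-2,5]
  R3 -= 2·R2 → [0,0,0,-1]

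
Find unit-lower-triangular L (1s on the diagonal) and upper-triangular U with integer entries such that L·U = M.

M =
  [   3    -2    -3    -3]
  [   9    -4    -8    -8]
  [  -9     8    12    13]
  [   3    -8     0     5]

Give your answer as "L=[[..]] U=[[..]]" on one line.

  r1 -= 3·r0 → [0,2,1,1]
  r2 -= -3·r0 → [0,2,3,4]
  r3 -= 1·r0 → [0,-6,3,8]
  r2 -= 1·r1 → [0,0,2,3]
  r3 -= -3·r1 → [0,0,6,11]
  r3 -= 3·r2 → [0,0,0,2]

L=[[1,0,0,0],[3,1,0,0],[-3,1,1,0],[1,-3,3,1]] U=[[3,-2,-3,-3],[0,2,1,1],[0,0,2,3],[0,0,0,2]]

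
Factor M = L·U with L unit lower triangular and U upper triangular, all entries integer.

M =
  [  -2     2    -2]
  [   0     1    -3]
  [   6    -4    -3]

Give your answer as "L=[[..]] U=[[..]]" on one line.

L=[[1,0,0],[0,1,0],[-3,2,1]] U=[[-2,2,-2],[0,1,-3],[0,0,-3]]

  r1 -= 0·r0 → [0,1,-3]
  r2 -= -3·r0 → [0,2,-9]
  r2 -= 2·r1 → [0,0,-3]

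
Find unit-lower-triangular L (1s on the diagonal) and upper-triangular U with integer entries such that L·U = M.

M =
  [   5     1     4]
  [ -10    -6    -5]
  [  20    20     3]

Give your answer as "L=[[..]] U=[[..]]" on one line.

  r1 -= -2·r0 → [0,-4,3]
  r2 -= 4·r0 → [0,16,-13]
  r2 -= -4·r1 → [0,0,-1]

L=[[1,0,0],[-2,1,0],[4,-4,1]] U=[[5,1,4],[0,-4,3],[0,0,-1]]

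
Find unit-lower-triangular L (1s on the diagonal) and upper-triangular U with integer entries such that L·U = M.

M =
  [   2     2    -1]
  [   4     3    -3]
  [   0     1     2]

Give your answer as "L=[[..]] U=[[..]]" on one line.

  row1 -= 2·row0 → [0,-1,-1]
  row2 -= 0·row0 → [0,1,2]
  row2 -= -1·row1 → [0,0,1]

L=[[1,0,0],[2,1,0],[0,-1,1]] U=[[2,2,-1],[0,-1,-1],[0,0,1]]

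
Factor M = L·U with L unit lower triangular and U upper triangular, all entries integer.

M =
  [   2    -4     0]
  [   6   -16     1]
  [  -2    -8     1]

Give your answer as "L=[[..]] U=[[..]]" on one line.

  r1 -= 3·r0 → [0,-4,1]
  r2 -= -1·r0 → [0,-12,1]
  r2 -= 3·r1 → [0,0,-2]

L=[[1,0,0],[3,1,0],[-1,3,1]] U=[[2,-4,0],[0,-4,1],[0,0,-2]]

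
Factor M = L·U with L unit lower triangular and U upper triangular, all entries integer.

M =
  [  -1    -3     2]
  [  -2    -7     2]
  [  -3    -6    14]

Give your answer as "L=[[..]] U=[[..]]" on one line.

  R1 -= 2·R0 → [0,-1,-2]
  R2 -= 3·R0 → [0,3,8]
  R2 -= -3·R1 → [0,0,2]

L=[[1,0,0],[2,1,0],[3,-3,1]] U=[[-1,-3,2],[0,-1,-2],[0,0,2]]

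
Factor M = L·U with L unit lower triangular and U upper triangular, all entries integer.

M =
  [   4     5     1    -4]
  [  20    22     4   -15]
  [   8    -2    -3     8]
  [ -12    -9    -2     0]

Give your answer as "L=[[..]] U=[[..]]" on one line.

  r1 -= 5·r0 → [0,-3,-1,5]
  r2 -= 2·r0 → [0,-12,-5,16]
  r3 -= -3·r0 → [0,6,1,-12]
  r2 -= 4·r1 → [0,0,-1,-4]
  r3 -= -2·r1 → [0,0,-1,-2]
  r3 -= 1·r2 → [0,0,0,2]

L=[[1,0,0,0],[5,1,0,0],[2,4,1,0],[-3,-2,1,1]] U=[[4,5,1,-4],[0,-3,-1,5],[0,0,-1,-4],[0,0,0,2]]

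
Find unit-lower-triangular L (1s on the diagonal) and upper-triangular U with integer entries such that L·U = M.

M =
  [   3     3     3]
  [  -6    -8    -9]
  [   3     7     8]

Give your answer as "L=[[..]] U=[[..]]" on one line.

L=[[1,0,0],[-2,1,0],[1,-2,1]] U=[[3,3,3],[0,-2,-3],[0,0,-1]]

  R1 -= -2·R0 → [0,-2,-3]
  R2 -= 1·R0 → [0,4,5]
  R2 -= -2·R1 → [0,0,-1]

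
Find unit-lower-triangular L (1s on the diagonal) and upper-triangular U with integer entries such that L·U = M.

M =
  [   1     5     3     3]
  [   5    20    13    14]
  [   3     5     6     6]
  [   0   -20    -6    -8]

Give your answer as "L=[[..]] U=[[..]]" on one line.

  row1 -= 5·row0 → [0,-5,-2,-1]
  row2 -= 3·row0 → [0,-10,-3,-3]
  row3 -= 0·row0 → [0,-20,-6,-8]
  row2 -= 2·row1 → [0,0,1,-1]
  row3 -= 4·row1 → [0,0,2,-4]
  row3 -= 2·row2 → [0,0,0,-2]

L=[[1,0,0,0],[5,1,0,0],[3,2,1,0],[0,4,2,1]] U=[[1,5,3,3],[0,-5,-2,-1],[0,0,1,-1],[0,0,0,-2]]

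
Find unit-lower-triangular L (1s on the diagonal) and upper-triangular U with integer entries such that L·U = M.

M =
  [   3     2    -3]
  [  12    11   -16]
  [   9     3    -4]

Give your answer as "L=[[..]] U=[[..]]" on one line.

L=[[1,0,0],[4,1,0],[3,-1,1]] U=[[3,2,-3],[0,3,-4],[0,0,1]]

  row1 -= 4·row0 → [0,3,-4]
  row2 -= 3·row0 → [0,-3,5]
  row2 -= -1·row1 → [0,0,1]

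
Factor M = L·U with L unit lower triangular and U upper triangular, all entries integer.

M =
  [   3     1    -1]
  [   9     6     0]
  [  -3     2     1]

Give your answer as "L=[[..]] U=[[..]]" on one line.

L=[[1,0,0],[3,1,0],[-1,1,1]] U=[[3,1,-1],[0,3,3],[0,0,-3]]

  R1 -= 3·R0 → [0,3,3]
  R2 -= -1·R0 → [0,3,0]
  R2 -= 1·R1 → [0,0,-3]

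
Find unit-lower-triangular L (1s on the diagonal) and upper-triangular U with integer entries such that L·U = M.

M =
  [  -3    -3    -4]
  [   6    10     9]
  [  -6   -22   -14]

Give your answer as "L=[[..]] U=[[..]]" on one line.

L=[[1,0,0],[-2,1,0],[2,-4,1]] U=[[-3,-3,-4],[0,4,1],[0,0,-2]]

  row1 -= -2·row0 → [0,4,1]
  row2 -= 2·row0 → [0,-16,-6]
  row2 -= -4·row1 → [0,0,-2]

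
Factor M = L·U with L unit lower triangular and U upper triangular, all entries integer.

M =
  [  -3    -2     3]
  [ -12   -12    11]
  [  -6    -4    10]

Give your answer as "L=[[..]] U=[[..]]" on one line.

L=[[1,0,0],[4,1,0],[2,0,1]] U=[[-3,-2,3],[0,-4,-1],[0,0,4]]

  r1 -= 4·r0 → [0,-4,-1]
  r2 -= 2·r0 → [0,0,4]
  r2 -= 0·r1 → [0,0,4]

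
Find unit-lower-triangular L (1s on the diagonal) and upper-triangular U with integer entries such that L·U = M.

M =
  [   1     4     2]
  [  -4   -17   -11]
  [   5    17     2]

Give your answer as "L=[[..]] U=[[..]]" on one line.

L=[[1,0,0],[-4,1,0],[5,3,1]] U=[[1,4,2],[0,-1,-3],[0,0,1]]

  r1 -= -4·r0 → [0,-1,-3]
  r2 -= 5·r0 → [0,-3,-8]
  r2 -= 3·r1 → [0,0,1]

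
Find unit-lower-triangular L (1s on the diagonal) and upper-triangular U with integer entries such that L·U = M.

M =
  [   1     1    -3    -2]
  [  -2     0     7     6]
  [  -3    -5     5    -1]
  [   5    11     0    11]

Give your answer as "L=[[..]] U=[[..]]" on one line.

  r1 -= -2·r0 → [0,2,1,2]
  r2 -= -3·r0 → [0,-2,-4,-7]
  r3 -= 5·r0 → [0,6,15,21]
  r2 -= -1·r1 → [0,0,-3,-5]
  r3 -= 3·r1 → [0,0,12,15]
  r3 -= -4·r2 → [0,0,0,-5]

L=[[1,0,0,0],[-2,1,0,0],[-3,-1,1,0],[5,3,-4,1]] U=[[1,1,-3,-2],[0,2,1,2],[0,0,-3,-5],[0,0,0,-5]]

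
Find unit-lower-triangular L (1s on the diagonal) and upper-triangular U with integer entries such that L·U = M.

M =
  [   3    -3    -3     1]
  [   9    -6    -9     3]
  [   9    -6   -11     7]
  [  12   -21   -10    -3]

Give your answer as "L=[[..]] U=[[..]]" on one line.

  r1 -= 3·r0 → [0,3,0,0]
  r2 -= 3·r0 → [0,3,-2,4]
  r3 -= 4·r0 → [0,-9,2,-7]
  r2 -= 1·r1 → [0,0,-2,4]
  r3 -= -3·r1 → [0,0,2,-7]
  r3 -= -1·r2 → [0,0,0,-3]

L=[[1,0,0,0],[3,1,0,0],[3,1,1,0],[4,-3,-1,1]] U=[[3,-3,-3,1],[0,3,0,0],[0,0,-2,4],[0,0,0,-3]]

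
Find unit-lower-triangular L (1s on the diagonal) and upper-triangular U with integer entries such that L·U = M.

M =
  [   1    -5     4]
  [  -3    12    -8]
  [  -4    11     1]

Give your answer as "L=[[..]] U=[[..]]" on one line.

  r1 -= -3·r0 → [0,-3,4]
  r2 -= -4·r0 → [0,-9,17]
  r2 -= 3·r1 → [0,0,5]

L=[[1,0,0],[-3,1,0],[-4,3,1]] U=[[1,-5,4],[0,-3,4],[0,0,5]]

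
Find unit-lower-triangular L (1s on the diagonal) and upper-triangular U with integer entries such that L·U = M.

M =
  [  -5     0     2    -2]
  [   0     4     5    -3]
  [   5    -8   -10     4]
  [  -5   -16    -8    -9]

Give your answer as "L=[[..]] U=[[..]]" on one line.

  r1 -= 0·r0 → [0,4,5,-3]
  r2 -= -1·r0 → [0,-8,-8,2]
  r3 -= 1·r0 → [0,-16,-10,-7]
  r2 -= -2·r1 → [0,0,2,-4]
  r3 -= -4·r1 → [0,0,10,-19]
  r3 -= 5·r2 → [0,0,0,1]

L=[[1,0,0,0],[0,1,0,0],[-1,-2,1,0],[1,-4,5,1]] U=[[-5,0,2,-2],[0,4,5,-3],[0,0,2,-4],[0,0,0,1]]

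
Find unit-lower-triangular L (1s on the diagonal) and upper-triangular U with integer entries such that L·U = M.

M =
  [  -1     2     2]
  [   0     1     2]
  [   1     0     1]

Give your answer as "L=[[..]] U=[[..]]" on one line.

  r1 -= 0·r0 → [0,1,2]
  r2 -= -1·r0 → [0,2,3]
  r2 -= 2·r1 → [0,0,-1]

L=[[1,0,0],[0,1,0],[-1,2,1]] U=[[-1,2,2],[0,1,2],[0,0,-1]]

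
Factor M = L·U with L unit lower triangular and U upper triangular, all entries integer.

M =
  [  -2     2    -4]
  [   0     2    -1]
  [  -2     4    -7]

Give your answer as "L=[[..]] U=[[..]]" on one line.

  R1 -= 0·R0 → [0,2,-1]
  R2 -= 1·R0 → [0,2,-3]
  R2 -= 1·R1 → [0,0,-2]

L=[[1,0,0],[0,1,0],[1,1,1]] U=[[-2,2,-4],[0,2,-1],[0,0,-2]]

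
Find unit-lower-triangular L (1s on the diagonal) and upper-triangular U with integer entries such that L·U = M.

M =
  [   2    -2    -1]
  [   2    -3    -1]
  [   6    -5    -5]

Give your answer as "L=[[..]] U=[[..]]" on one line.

  row1 -= 1·row0 → [0,-1,0]
  row2 -= 3·row0 → [0,1,-2]
  row2 -= -1·row1 → [0,0,-2]

L=[[1,0,0],[1,1,0],[3,-1,1]] U=[[2,-2,-1],[0,-1,0],[0,0,-2]]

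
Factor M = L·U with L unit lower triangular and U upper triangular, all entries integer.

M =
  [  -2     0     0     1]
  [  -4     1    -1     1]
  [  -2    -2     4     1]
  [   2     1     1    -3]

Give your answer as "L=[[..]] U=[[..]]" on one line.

  r1 -= 2·r0 → [0,1,-1,-1]
  r2 -= 1·r0 → [0,-2,4,0]
  r3 -= -1·r0 → [0,1,1,-2]
  r2 -= -2·r1 → [0,0,2,-2]
  r3 -= 1·r1 → [0,0,2,-1]
  r3 -= 1·r2 → [0,0,0,1]

L=[[1,0,0,0],[2,1,0,0],[1,-2,1,0],[-1,1,1,1]] U=[[-2,0,0,1],[0,1,-1,-1],[0,0,2,-2],[0,0,0,1]]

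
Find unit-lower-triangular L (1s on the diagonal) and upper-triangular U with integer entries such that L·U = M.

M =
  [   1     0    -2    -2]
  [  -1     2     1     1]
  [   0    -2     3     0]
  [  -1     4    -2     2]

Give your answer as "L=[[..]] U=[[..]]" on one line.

L=[[1,0,0,0],[-1,1,0,0],[0,-1,1,0],[-1,2,-1,1]] U=[[1,0,-2,-2],[0,2,-1,-1],[0,0,2,-1],[0,0,0,1]]

  row1 -= -1·row0 → [0,2,-1,-1]
  row2 -= 0·row0 → [0,-2,3,0]
  row3 -= -1·row0 → [0,4,-4,0]
  row2 -= -1·row1 → [0,0,2,-1]
  row3 -= 2·row1 → [0,0,-2,2]
  row3 -= -1·row2 → [0,0,0,1]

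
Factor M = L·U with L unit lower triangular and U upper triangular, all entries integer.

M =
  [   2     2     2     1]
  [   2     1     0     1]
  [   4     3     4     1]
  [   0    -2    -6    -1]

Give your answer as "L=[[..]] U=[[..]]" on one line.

  r1 -= 1·r0 → [0,-1,-2,0]
  r2 -= 2·r0 → [0,-1,0,-1]
  r3 -= 0·r0 → [0,-2,-6,-1]
  r2 -= 1·r1 → [0,0,2,-1]
  r3 -= 2·r1 → [0,0,-2,-1]
  r3 -= -1·r2 → [0,0,0,-2]

L=[[1,0,0,0],[1,1,0,0],[2,1,1,0],[0,2,-1,1]] U=[[2,2,2,1],[0,-1,-2,0],[0,0,2,-1],[0,0,0,-2]]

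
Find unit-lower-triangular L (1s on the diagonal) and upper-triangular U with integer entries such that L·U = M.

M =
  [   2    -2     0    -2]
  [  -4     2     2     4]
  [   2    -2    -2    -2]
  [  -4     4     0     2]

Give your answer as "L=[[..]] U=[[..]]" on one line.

L=[[1,0,0,0],[-2,1,0,0],[1,0,1,0],[-2,0,0,1]] U=[[2,-2,0,-2],[0,-2,2,0],[0,0,-2,0],[0,0,0,-2]]

  row1 -= -2·row0 → [0,-2,2,0]
  row2 -= 1·row0 → [0,0,-2,0]
  row3 -= -2·row0 → [0,0,0,-2]
  row2 -= 0·row1 → [0,0,-2,0]
  row3 -= 0·row1 → [0,0,0,-2]
  row3 -= 0·row2 → [0,0,0,-2]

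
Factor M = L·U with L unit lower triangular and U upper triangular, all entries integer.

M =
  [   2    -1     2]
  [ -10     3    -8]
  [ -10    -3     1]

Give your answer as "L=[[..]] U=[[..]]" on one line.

L=[[1,0,0],[-5,1,0],[-5,4,1]] U=[[2,-1,2],[0,-2,2],[0,0,3]]

  row1 -= -5·row0 → [0,-2,2]
  row2 -= -5·row0 → [0,-8,11]
  row2 -= 4·row1 → [0,0,3]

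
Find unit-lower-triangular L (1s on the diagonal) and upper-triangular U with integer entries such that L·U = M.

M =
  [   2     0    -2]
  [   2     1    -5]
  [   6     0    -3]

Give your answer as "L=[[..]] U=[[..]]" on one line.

L=[[1,0,0],[1,1,0],[3,0,1]] U=[[2,0,-2],[0,1,-3],[0,0,3]]

  row1 -= 1·row0 → [0,1,-3]
  row2 -= 3·row0 → [0,0,3]
  row2 -= 0·row1 → [0,0,3]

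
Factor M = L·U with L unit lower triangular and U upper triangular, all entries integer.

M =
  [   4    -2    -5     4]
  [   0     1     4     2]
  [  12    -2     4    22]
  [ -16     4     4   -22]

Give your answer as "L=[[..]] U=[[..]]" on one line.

  r1 -= 0·r0 → [0,1,4,2]
  r2 -= 3·r0 → [0,4,19,10]
  r3 -= -4·r0 → [0,-4,-16,-6]
  r2 -= 4·r1 → [0,0,3,2]
  r3 -= -4·r1 → [0,0,0,2]
  r3 -= 0·r2 → [0,0,0,2]

L=[[1,0,0,0],[0,1,0,0],[3,4,1,0],[-4,-4,0,1]] U=[[4,-2,-5,4],[0,1,4,2],[0,0,3,2],[0,0,0,2]]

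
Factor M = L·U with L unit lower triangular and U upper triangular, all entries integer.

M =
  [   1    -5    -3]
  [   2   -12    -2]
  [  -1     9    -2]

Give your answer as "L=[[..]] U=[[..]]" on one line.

  R1 -= 2·R0 → [0,-2,4]
  R2 -= -1·R0 → [0,4,-5]
  R2 -= -2·R1 → [0,0,3]

L=[[1,0,0],[2,1,0],[-1,-2,1]] U=[[1,-5,-3],[0,-2,4],[0,0,3]]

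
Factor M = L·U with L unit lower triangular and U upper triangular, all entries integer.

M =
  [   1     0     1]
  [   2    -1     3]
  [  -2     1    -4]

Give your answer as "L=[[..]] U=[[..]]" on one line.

  R1 -= 2·R0 → [0,-1,1]
  R2 -= -2·R0 → [0,1,-2]
  R2 -= -1·R1 → [0,0,-1]

L=[[1,0,0],[2,1,0],[-2,-1,1]] U=[[1,0,1],[0,-1,1],[0,0,-1]]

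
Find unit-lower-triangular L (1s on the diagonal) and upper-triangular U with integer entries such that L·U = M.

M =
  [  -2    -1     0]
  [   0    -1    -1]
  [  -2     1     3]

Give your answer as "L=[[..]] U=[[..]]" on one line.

  R1 -= 0·R0 → [0,-1,-1]
  R2 -= 1·R0 → [0,2,3]
  R2 -= -2·R1 → [0,0,1]

L=[[1,0,0],[0,1,0],[1,-2,1]] U=[[-2,-1,0],[0,-1,-1],[0,0,1]]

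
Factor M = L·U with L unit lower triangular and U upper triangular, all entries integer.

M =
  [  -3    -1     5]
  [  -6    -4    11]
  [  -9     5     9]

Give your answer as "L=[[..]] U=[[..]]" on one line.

  r1 -= 2·r0 → [0,-2,1]
  r2 -= 3·r0 → [0,8,-6]
  r2 -= -4·r1 → [0,0,-2]

L=[[1,0,0],[2,1,0],[3,-4,1]] U=[[-3,-1,5],[0,-2,1],[0,0,-2]]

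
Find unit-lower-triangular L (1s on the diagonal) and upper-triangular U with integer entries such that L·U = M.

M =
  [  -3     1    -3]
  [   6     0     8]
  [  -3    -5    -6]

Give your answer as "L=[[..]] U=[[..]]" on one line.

L=[[1,0,0],[-2,1,0],[1,-3,1]] U=[[-3,1,-3],[0,2,2],[0,0,3]]

  row1 -= -2·row0 → [0,2,2]
  row2 -= 1·row0 → [0,-6,-3]
  row2 -= -3·row1 → [0,0,3]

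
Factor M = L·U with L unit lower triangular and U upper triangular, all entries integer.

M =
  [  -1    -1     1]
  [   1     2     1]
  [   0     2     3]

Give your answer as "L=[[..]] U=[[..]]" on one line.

L=[[1,0,0],[-1,1,0],[0,2,1]] U=[[-1,-1,1],[0,1,2],[0,0,-1]]

  r1 -= -1·r0 → [0,1,2]
  r2 -= 0·r0 → [0,2,3]
  r2 -= 2·r1 → [0,0,-1]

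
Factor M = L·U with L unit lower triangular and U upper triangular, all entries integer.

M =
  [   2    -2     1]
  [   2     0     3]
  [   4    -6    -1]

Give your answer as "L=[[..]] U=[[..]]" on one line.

  r1 -= 1·r0 → [0,2,2]
  r2 -= 2·r0 → [0,-2,-3]
  r2 -= -1·r1 → [0,0,-1]

L=[[1,0,0],[1,1,0],[2,-1,1]] U=[[2,-2,1],[0,2,2],[0,0,-1]]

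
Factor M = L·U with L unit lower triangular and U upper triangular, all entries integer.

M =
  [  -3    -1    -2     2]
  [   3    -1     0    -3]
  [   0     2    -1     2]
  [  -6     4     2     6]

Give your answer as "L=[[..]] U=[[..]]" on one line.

  R1 -= -1·R0 → [0,-2,-2,-1]
  R2 -= 0·R0 → [0,2,-1,2]
  R3 -= 2·R0 → [0,6,6,2]
  R2 -= -1·R1 → [0,0,-3,1]
  R3 -= -3·R1 → [0,0,0,-1]
  R3 -= 0·R2 → [0,0,0,-1]

L=[[1,0,0,0],[-1,1,0,0],[0,-1,1,0],[2,-3,0,1]] U=[[-3,-1,-2,2],[0,-2,-2,-1],[0,0,-3,1],[0,0,0,-1]]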